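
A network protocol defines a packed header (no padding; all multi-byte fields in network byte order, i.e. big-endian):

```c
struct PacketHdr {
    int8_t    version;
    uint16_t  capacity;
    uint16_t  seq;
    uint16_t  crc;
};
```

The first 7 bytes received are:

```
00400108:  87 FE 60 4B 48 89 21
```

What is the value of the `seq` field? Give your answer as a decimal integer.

19272

`seq` follows `version` (1 B), `capacity` (2 B), so it starts at offset 1 + 2 = 3 and occupies 2 bytes.
Bytes at offsets 3..4: 4B 48.
In big-endian order the high byte comes first in memory.
The bytes are already most-significant first: 0x4B48.
0x4B48 = 19272.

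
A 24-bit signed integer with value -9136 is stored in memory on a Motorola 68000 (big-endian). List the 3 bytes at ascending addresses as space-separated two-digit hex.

FF DC 50

Two's complement of -9136 in 24 bits: 9136 = 0x0023B0; invert → 0xFFDC4F; add 1 → 0xFFDC50.
Split into bytes (most-significant first): FF DC 50.
Big-endian stores the most-significant byte at the lowest address.
So the memory order matches the most-significant-first order: FF DC 50.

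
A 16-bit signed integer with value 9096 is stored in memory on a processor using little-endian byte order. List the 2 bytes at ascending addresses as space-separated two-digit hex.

88 23

9096 in hexadecimal, padded to 16 bits, is 0x2388.
Split into bytes (most-significant first): 23 88.
In little-endian order the low byte comes first in memory.
So at ascending addresses the bytes are 88 23.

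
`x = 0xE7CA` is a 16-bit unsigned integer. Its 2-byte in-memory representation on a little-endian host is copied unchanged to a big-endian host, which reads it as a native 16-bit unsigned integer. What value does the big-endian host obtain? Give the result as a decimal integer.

51943

Stored little-endian, the bytes at ascending addresses are CA E7.
Read back as big-endian, the last byte is least significant, giving 0xCAE7.
0xCAE7 = 51943.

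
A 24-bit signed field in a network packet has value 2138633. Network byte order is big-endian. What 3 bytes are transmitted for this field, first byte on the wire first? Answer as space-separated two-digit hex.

2138633 in hexadecimal, padded to 24 bits, is 0x20A209.
Split into bytes (most-significant first): 20 A2 09.
In big-endian order the high byte comes first in memory.
So the memory order matches the most-significant-first order: 20 A2 09.

20 A2 09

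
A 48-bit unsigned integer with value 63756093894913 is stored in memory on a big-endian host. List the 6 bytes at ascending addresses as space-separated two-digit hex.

63756093894913 in hexadecimal, padded to 48 bits, is 0x39FC5F543101.
Split into bytes (most-significant first): 39 FC 5F 54 31 01.
In big-endian order the high byte comes first in memory.
So the memory order matches the most-significant-first order: 39 FC 5F 54 31 01.

39 FC 5F 54 31 01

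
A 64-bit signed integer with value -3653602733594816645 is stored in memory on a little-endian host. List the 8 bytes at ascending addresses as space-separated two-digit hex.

7B 4F AF E1 AB CB 4B CD

Two's complement of -3653602733594816645 in 64 bits: 3653602733594816645 = 0x32B434541E50B085; invert → 0xCD4BCBABE1AF4F7A; add 1 → 0xCD4BCBABE1AF4F7B.
Split into bytes (most-significant first): CD 4B CB AB E1 AF 4F 7B.
Little-endian: lowest address holds the least-significant byte.
So at ascending addresses the bytes are 7B 4F AF E1 AB CB 4B CD.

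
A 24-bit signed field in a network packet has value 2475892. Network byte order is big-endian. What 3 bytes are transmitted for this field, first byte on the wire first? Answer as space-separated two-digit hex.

2475892 in hexadecimal, padded to 24 bits, is 0x25C774.
Split into bytes (most-significant first): 25 C7 74.
Big-endian: lowest address holds the most-significant byte.
So the memory order matches the most-significant-first order: 25 C7 74.

25 C7 74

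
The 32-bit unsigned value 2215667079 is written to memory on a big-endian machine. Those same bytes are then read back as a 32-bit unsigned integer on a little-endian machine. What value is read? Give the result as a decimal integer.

2271547524

2215667079 in 32-bit hexadecimal is 0x84106587.
Stored big-endian, the bytes at ascending addresses are 84 10 65 87.
Read back as little-endian, the first byte is least significant, giving 0x87651084.
0x87651084 = 2271547524.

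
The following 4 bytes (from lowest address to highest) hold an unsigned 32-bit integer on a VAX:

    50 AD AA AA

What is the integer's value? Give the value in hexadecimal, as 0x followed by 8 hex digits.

Little-endian: lowest address holds the least-significant byte.
Reassemble most-significant byte first: AA AA AD 50 → 0xAAAAAD50.

0xAAAAAD50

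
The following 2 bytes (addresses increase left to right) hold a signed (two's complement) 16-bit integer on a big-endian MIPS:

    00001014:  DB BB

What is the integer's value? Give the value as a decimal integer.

Big-endian stores the most-significant byte at the lowest address.
The bytes are already most-significant first: 0xDBBB.
Top bit is set, so as a signed 16-bit value this is 0xDBBB − 2^16 = -9285.

-9285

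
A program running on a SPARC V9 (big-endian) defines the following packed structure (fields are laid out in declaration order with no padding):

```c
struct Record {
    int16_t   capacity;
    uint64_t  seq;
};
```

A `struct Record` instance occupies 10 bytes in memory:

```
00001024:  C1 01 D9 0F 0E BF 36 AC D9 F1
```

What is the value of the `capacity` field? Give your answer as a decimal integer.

-16127

`capacity` is the first field, at byte offset 0, occupying 2 bytes.
Bytes at offsets 0..1: C1 01.
Big-endian: lowest address holds the most-significant byte.
The bytes are already most-significant first: 0xC101.
Top bit is set, so as a signed 16-bit value this is 0xC101 − 2^16 = -16127.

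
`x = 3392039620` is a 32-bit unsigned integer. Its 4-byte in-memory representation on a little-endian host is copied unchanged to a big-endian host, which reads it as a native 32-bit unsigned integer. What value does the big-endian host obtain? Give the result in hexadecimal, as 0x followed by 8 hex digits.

0xC46A2ECA

3392039620 in 32-bit hexadecimal is 0xCA2E6AC4.
Stored little-endian, the bytes at ascending addresses are C4 6A 2E CA.
Read back as big-endian, the last byte is least significant, giving 0xC46A2ECA.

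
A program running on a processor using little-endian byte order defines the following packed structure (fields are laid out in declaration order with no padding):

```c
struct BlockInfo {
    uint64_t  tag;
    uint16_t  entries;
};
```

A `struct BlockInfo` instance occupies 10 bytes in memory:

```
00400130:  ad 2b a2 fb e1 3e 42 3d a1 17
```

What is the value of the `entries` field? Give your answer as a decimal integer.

6049

`entries` follows `tag` (8 bytes), so it starts at byte offset 8 and occupies 2 bytes.
Bytes at offsets 8..9: A1 17.
Little-endian stores the least-significant byte at the lowest address.
Reassemble most-significant byte first: 17 A1 → 0x17A1.
0x17A1 = 6049.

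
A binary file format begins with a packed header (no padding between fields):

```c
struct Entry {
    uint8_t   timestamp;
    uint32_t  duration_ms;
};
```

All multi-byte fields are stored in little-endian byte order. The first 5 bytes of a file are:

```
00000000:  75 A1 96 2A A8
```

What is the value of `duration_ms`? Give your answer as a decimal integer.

2821363361

`duration_ms` follows `timestamp` (1 byte), so it starts at byte offset 1 and occupies 4 bytes.
Bytes at offsets 1..4: A1 96 2A A8.
In little-endian order the low byte comes first in memory.
Reassemble most-significant byte first: A8 2A 96 A1 → 0xA82A96A1.
0xA82A96A1 = 2821363361.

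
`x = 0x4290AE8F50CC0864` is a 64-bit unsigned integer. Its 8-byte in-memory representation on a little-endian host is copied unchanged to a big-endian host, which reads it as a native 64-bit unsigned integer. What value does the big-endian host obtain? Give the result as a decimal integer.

Stored little-endian, the bytes at ascending addresses are 64 08 CC 50 8F AE 90 42.
Read back as big-endian, the last byte is least significant, giving 0x6408CC508FAE9042.
0x6408CC508FAE9042 = 7208235849986510914.

7208235849986510914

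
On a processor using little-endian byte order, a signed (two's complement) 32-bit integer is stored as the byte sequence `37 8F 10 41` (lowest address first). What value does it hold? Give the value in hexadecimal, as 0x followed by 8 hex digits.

0x41108F37

Little-endian: lowest address holds the least-significant byte.
Reassemble most-significant byte first: 41 10 8F 37 → 0x41108F37.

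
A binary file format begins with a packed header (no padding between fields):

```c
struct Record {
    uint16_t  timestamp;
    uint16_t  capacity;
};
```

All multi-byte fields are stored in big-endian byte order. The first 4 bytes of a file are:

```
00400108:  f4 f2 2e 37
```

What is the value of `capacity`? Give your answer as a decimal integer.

11831

`capacity` follows `timestamp` (2 bytes), so it starts at byte offset 2 and occupies 2 bytes.
Bytes at offsets 2..3: 2E 37.
Big-endian stores the most-significant byte at the lowest address.
The bytes are already most-significant first: 0x2E37.
0x2E37 = 11831.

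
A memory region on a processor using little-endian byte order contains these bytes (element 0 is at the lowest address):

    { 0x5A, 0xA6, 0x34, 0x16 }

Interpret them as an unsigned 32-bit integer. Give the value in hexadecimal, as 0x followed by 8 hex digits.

Little-endian: lowest address holds the least-significant byte.
Reassemble most-significant byte first: 16 34 A6 5A → 0x1634A65A.

0x1634A65A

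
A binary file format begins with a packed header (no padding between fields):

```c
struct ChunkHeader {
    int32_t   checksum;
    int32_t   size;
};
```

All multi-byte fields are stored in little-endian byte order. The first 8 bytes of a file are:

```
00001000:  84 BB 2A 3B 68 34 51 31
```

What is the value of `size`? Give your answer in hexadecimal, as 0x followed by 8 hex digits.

0x31513468

`size` follows `checksum` (4 bytes), so it starts at byte offset 4 and occupies 4 bytes.
Bytes at offsets 4..7: 68 34 51 31.
Little-endian stores the least-significant byte at the lowest address.
Reassemble most-significant byte first: 31 51 34 68 → 0x31513468.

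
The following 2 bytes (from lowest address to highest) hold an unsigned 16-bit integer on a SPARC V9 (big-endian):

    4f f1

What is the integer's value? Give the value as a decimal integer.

20465

Big-endian: lowest address holds the most-significant byte.
The bytes are already most-significant first: 0x4FF1.
0x4FF1 = 20465.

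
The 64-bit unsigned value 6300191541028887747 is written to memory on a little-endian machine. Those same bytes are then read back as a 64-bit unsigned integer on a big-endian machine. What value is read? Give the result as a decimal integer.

14095407719209397847

6300191541028887747 in 64-bit hexadecimal is 0x576EC6D3A3F29CC3.
Stored little-endian, the bytes at ascending addresses are C3 9C F2 A3 D3 C6 6E 57.
Read back as big-endian, the last byte is least significant, giving 0xC39CF2A3D3C66E57.
0xC39CF2A3D3C66E57 = 14095407719209397847.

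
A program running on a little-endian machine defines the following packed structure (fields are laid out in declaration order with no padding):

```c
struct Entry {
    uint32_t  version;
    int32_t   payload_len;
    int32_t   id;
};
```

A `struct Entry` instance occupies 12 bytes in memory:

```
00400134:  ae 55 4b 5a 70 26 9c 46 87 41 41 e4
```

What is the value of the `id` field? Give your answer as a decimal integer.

-465485433

`id` follows `version` (4 B), `payload_len` (4 B), so it starts at offset 4 + 4 = 8 and occupies 4 bytes.
Bytes at offsets 8..11: 87 41 41 E4.
Little-endian stores the least-significant byte at the lowest address.
Reassemble most-significant byte first: E4 41 41 87 → 0xE4414187.
Top bit is set, so as a signed 32-bit value this is 0xE4414187 − 2^32 = -465485433.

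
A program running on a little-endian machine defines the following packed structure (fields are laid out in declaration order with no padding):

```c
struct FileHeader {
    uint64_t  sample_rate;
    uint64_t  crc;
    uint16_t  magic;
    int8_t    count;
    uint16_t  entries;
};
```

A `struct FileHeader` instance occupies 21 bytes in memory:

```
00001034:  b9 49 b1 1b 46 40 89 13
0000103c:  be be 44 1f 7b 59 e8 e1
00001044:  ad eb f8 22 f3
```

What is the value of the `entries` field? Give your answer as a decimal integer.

62242

`entries` follows `sample_rate` (8 B), `crc` (8 B), `magic` (2 B), `count` (1 B), so it starts at offset 8 + 8 + 2 + 1 = 19 and occupies 2 bytes.
Bytes at offsets 19..20: 22 F3.
Little-endian: lowest address holds the least-significant byte.
Reassemble most-significant byte first: F3 22 → 0xF322.
0xF322 = 62242.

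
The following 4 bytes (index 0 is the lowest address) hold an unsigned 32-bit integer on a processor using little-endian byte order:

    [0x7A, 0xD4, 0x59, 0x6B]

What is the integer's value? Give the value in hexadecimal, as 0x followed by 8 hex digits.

Little-endian: lowest address holds the least-significant byte.
Reassemble most-significant byte first: 6B 59 D4 7A → 0x6B59D47A.

0x6B59D47A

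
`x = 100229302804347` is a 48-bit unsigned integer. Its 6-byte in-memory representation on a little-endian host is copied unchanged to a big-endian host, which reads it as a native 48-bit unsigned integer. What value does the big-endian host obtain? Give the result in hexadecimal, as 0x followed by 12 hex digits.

100229302804347 in 48-bit hexadecimal is 0x5B2873FD5F7B.
Stored little-endian, the bytes at ascending addresses are 7B 5F FD 73 28 5B.
Read back as big-endian, the last byte is least significant, giving 0x7B5FFD73285B.

0x7B5FFD73285B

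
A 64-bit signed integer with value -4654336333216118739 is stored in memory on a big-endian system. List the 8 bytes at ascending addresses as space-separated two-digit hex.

BF 68 79 C3 C1 75 88 2D

Two's complement of -4654336333216118739 in 64 bits: 4654336333216118739 = 0x4097863C3E8A77D3; invert → 0xBF6879C3C175882C; add 1 → 0xBF6879C3C175882D.
Split into bytes (most-significant first): BF 68 79 C3 C1 75 88 2D.
In big-endian order the high byte comes first in memory.
So the memory order matches the most-significant-first order: BF 68 79 C3 C1 75 88 2D.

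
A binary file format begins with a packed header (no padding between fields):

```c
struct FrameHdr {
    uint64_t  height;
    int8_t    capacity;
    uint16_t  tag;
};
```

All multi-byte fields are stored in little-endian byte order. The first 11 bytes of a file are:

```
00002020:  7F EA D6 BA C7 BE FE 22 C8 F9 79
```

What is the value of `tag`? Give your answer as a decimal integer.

31225

`tag` follows `height` (8 B), `capacity` (1 B), so it starts at offset 8 + 1 = 9 and occupies 2 bytes.
Bytes at offsets 9..10: F9 79.
In little-endian order the low byte comes first in memory.
Reassemble most-significant byte first: 79 F9 → 0x79F9.
0x79F9 = 31225.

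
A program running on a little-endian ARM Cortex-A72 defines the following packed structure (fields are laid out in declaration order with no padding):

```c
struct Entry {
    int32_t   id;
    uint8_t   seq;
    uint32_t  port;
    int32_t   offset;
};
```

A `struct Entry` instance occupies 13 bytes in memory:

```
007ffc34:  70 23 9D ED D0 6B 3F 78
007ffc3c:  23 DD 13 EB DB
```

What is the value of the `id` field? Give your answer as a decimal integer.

`id` is the first field, at byte offset 0, occupying 4 bytes.
Bytes at offsets 0..3: 70 23 9D ED.
Little-endian stores the least-significant byte at the lowest address.
Reassemble most-significant byte first: ED 9D 23 70 → 0xED9D2370.
Top bit is set, so as a signed 32-bit value this is 0xED9D2370 − 2^32 = -308468880.

-308468880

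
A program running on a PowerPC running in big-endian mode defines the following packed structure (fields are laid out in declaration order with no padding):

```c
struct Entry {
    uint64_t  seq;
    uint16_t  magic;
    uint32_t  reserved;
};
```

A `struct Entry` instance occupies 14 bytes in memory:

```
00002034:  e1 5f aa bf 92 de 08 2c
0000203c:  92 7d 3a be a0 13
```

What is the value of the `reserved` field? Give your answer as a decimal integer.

985571347

`reserved` follows `seq` (8 B), `magic` (2 B), so it starts at offset 8 + 2 = 10 and occupies 4 bytes.
Bytes at offsets 10..13: 3A BE A0 13.
Big-endian stores the most-significant byte at the lowest address.
The bytes are already most-significant first: 0x3ABEA013.
0x3ABEA013 = 985571347.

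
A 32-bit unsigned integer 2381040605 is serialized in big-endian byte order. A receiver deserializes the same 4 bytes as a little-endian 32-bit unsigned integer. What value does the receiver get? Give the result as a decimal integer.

3721128845

2381040605 in 32-bit hexadecimal is 0x8DEBCBDD.
Stored big-endian, the bytes at ascending addresses are 8D EB CB DD.
Read back as little-endian, the first byte is least significant, giving 0xDDCBEB8D.
0xDDCBEB8D = 3721128845.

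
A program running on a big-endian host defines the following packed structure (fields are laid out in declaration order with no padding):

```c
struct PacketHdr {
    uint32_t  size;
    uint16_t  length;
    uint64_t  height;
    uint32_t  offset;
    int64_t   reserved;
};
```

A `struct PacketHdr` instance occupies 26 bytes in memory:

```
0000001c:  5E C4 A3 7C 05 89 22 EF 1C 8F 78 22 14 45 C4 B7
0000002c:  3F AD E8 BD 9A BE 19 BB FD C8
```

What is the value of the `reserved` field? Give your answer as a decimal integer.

-1676013345045742136

`reserved` follows `size` (4 B), `length` (2 B), `height` (8 B), `offset` (4 B), so it starts at offset 4 + 2 + 8 + 4 = 18 and occupies 8 bytes.
Bytes at offsets 18..25: E8 BD 9A BE 19 BB FD C8.
Big-endian: lowest address holds the most-significant byte.
The bytes are already most-significant first: 0xE8BD9ABE19BBFDC8.
Top bit is set, so as a signed 64-bit value this is 0xE8BD9ABE19BBFDC8 − 2^64 = -1676013345045742136.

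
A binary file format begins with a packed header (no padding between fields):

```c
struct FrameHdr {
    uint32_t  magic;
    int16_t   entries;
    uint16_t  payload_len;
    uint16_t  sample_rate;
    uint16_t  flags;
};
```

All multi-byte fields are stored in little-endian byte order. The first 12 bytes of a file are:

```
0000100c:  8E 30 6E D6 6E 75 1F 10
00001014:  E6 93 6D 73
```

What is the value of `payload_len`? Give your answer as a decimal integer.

`payload_len` follows `magic` (4 B), `entries` (2 B), so it starts at offset 4 + 2 = 6 and occupies 2 bytes.
Bytes at offsets 6..7: 1F 10.
Little-endian stores the least-significant byte at the lowest address.
Reassemble most-significant byte first: 10 1F → 0x101F.
0x101F = 4127.

4127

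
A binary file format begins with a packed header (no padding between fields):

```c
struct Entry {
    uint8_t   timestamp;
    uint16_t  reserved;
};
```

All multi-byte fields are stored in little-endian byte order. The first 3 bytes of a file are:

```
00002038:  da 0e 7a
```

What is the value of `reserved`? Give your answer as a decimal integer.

31246

`reserved` follows `timestamp` (1 byte), so it starts at byte offset 1 and occupies 2 bytes.
Bytes at offsets 1..2: 0E 7A.
In little-endian order the low byte comes first in memory.
Reassemble most-significant byte first: 7A 0E → 0x7A0E.
0x7A0E = 31246.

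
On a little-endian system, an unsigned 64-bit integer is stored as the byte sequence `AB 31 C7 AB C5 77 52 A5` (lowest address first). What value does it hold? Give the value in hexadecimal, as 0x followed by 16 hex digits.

Little-endian stores the least-significant byte at the lowest address.
Reassemble most-significant byte first: A5 52 77 C5 AB C7 31 AB → 0xA55277C5ABC731AB.

0xA55277C5ABC731AB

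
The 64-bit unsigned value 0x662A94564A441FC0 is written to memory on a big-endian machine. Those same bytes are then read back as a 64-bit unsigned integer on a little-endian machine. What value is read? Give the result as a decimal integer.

Stored big-endian, the bytes at ascending addresses are 66 2A 94 56 4A 44 1F C0.
Read back as little-endian, the first byte is least significant, giving 0xC01F444A56942A66.
0xC01F444A56942A66 = 13843858865631013478.

13843858865631013478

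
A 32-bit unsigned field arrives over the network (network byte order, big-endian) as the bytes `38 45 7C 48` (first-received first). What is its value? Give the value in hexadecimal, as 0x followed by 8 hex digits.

Big-endian stores the most-significant byte at the lowest address.
The bytes are already most-significant first: 0x38457C48.

0x38457C48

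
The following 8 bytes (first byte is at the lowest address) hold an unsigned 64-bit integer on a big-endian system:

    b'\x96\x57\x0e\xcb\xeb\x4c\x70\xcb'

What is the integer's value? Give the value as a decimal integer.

10833143697651822795

Big-endian: lowest address holds the most-significant byte.
The bytes are already most-significant first: 0x96570ECBEB4C70CB.
0x96570ECBEB4C70CB = 10833143697651822795.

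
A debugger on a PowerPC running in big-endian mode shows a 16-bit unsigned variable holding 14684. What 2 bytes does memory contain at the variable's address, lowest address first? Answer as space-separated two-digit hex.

14684 in hexadecimal, padded to 16 bits, is 0x395C.
Split into bytes (most-significant first): 39 5C.
Big-endian: lowest address holds the most-significant byte.
So the memory order matches the most-significant-first order: 39 5C.

39 5C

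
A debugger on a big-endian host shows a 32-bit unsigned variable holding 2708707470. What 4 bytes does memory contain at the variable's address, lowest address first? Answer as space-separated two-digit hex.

2708707470 in hexadecimal, padded to 32 bits, is 0xA173988E.
Split into bytes (most-significant first): A1 73 98 8E.
In big-endian order the high byte comes first in memory.
So the memory order matches the most-significant-first order: A1 73 98 8E.

A1 73 98 8E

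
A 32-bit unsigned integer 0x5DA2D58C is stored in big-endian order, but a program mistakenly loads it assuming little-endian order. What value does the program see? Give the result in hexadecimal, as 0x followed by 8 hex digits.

0x8CD5A25D

Stored big-endian, the bytes at ascending addresses are 5D A2 D5 8C.
Read back as little-endian, the first byte is least significant, giving 0x8CD5A25D.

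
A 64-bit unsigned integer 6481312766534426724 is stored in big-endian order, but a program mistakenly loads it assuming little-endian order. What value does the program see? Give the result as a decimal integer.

6481312766534426724 in 64-bit hexadecimal is 0x59F23F9F277D2064.
Stored big-endian, the bytes at ascending addresses are 59 F2 3F 9F 27 7D 20 64.
Read back as little-endian, the first byte is least significant, giving 0x64207D279F3FF259.
0x64207D279F3FF259 = 7214904212176499289.

7214904212176499289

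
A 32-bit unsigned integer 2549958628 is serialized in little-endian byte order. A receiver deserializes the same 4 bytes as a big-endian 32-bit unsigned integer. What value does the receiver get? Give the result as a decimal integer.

3829923223

2549958628 in 32-bit hexadecimal is 0x97FD47E4.
Stored little-endian, the bytes at ascending addresses are E4 47 FD 97.
Read back as big-endian, the last byte is least significant, giving 0xE447FD97.
0xE447FD97 = 3829923223.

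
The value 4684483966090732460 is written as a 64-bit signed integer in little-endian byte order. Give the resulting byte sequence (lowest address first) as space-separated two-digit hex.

AC E3 D9 02 59 A1 02 41

4684483966090732460 in hexadecimal, padded to 64 bits, is 0x4102A15902D9E3AC.
Split into bytes (most-significant first): 41 02 A1 59 02 D9 E3 AC.
Little-endian stores the least-significant byte at the lowest address.
So at ascending addresses the bytes are AC E3 D9 02 59 A1 02 41.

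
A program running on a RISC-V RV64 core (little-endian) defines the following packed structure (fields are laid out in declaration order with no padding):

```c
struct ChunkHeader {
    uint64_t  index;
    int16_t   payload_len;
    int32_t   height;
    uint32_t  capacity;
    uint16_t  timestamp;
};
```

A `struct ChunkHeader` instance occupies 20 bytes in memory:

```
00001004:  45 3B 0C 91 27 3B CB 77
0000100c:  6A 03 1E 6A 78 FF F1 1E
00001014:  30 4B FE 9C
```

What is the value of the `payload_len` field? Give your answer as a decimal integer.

`payload_len` follows `index` (8 bytes), so it starts at byte offset 8 and occupies 2 bytes.
Bytes at offsets 8..9: 6A 03.
In little-endian order the low byte comes first in memory.
Reassemble most-significant byte first: 03 6A → 0x036A.
0x036A = 874.

874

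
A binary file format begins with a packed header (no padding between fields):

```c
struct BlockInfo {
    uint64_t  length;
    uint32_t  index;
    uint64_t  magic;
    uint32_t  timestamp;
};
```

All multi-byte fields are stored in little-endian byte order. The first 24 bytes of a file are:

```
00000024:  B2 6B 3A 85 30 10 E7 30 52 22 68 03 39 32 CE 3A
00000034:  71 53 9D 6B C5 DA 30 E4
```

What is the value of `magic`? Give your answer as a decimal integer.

7754445879184863801

`magic` follows `length` (8 B), `index` (4 B), so it starts at offset 8 + 4 = 12 and occupies 8 bytes.
Bytes at offsets 12..19: 39 32 CE 3A 71 53 9D 6B.
Little-endian: lowest address holds the least-significant byte.
Reassemble most-significant byte first: 6B 9D 53 71 3A CE 32 39 → 0x6B9D53713ACE3239.
0x6B9D53713ACE3239 = 7754445879184863801.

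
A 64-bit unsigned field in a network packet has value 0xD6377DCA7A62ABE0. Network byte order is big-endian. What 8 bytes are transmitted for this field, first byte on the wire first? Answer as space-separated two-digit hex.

D6 37 7D CA 7A 62 AB E0

Split into bytes (most-significant first): D6 37 7D CA 7A 62 AB E0.
In big-endian order the high byte comes first in memory.
So the memory order matches the most-significant-first order: D6 37 7D CA 7A 62 AB E0.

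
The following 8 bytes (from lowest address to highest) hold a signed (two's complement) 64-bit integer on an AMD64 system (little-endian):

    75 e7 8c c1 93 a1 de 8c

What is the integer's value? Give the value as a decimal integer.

Little-endian: lowest address holds the least-significant byte.
Reassemble most-significant byte first: 8C DE A1 93 C1 8C E7 75 → 0x8CDEA193C18CE775.
Top bit is set, so as a signed 64-bit value this is 0x8CDEA193C18CE775 − 2^64 = -8296015807590373515.

-8296015807590373515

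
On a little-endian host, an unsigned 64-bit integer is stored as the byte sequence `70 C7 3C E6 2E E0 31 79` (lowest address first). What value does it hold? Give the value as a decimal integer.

Little-endian stores the least-significant byte at the lowest address.
Reassemble most-significant byte first: 79 31 E0 2E E6 3C C7 70 → 0x7931E02EE63CC770.
0x7931E02EE63CC770 = 8733007644483962736.

8733007644483962736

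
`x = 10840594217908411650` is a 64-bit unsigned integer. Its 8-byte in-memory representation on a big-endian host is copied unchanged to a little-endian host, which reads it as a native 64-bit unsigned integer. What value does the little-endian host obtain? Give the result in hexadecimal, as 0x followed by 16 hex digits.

0x029D955801877196

10840594217908411650 in 64-bit hexadecimal is 0x9671870158959D02.
Stored big-endian, the bytes at ascending addresses are 96 71 87 01 58 95 9D 02.
Read back as little-endian, the first byte is least significant, giving 0x029D955801877196.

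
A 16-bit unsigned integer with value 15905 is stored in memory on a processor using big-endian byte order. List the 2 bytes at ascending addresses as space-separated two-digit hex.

15905 in hexadecimal, padded to 16 bits, is 0x3E21.
Split into bytes (most-significant first): 3E 21.
In big-endian order the high byte comes first in memory.
So the memory order matches the most-significant-first order: 3E 21.

3E 21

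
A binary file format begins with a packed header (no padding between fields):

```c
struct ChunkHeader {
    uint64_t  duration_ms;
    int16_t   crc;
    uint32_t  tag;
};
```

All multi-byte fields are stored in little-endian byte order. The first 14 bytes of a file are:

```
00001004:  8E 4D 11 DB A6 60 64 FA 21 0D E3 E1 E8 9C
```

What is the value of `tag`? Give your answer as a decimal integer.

2632507875

`tag` follows `duration_ms` (8 B), `crc` (2 B), so it starts at offset 8 + 2 = 10 and occupies 4 bytes.
Bytes at offsets 10..13: E3 E1 E8 9C.
Little-endian stores the least-significant byte at the lowest address.
Reassemble most-significant byte first: 9C E8 E1 E3 → 0x9CE8E1E3.
0x9CE8E1E3 = 2632507875.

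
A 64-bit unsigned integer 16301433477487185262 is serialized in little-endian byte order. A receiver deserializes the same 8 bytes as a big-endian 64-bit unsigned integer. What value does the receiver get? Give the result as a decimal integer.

16301433477487185262 in 64-bit hexadecimal is 0xE23A53610B48CD6E.
Stored little-endian, the bytes at ascending addresses are 6E CD 48 0B 61 53 3A E2.
Read back as big-endian, the last byte is least significant, giving 0x6ECD480B61533AE2.
0x6ECD480B61533AE2 = 7984116928112442082.

7984116928112442082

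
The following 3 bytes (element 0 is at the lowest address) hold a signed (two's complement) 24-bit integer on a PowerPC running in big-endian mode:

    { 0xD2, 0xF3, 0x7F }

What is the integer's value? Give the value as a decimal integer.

In big-endian order the high byte comes first in memory.
The bytes are already most-significant first: 0xD2F37F.
Top bit is set, so as a signed 24-bit value this is 0xD2F37F − 2^24 = -2952321.

-2952321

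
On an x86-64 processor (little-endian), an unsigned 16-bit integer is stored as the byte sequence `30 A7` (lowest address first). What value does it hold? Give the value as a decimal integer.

42800

In little-endian order the low byte comes first in memory.
Reassemble most-significant byte first: A7 30 → 0xA730.
0xA730 = 42800.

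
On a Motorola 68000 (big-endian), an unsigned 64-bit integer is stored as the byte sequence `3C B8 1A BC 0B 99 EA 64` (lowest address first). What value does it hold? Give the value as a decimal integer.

Big-endian: lowest address holds the most-significant byte.
The bytes are already most-significant first: 0x3CB81ABC0B99EA64.
0x3CB81ABC0B99EA64 = 4375276432941247076.

4375276432941247076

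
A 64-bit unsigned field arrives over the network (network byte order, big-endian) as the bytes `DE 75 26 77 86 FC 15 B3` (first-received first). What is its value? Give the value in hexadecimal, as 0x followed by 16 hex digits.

0xDE75267786FC15B3

In big-endian order the high byte comes first in memory.
The bytes are already most-significant first: 0xDE75267786FC15B3.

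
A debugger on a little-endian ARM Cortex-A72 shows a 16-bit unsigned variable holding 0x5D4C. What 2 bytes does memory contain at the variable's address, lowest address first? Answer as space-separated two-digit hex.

Split into bytes (most-significant first): 5D 4C.
In little-endian order the low byte comes first in memory.
So at ascending addresses the bytes are 4C 5D.

4C 5D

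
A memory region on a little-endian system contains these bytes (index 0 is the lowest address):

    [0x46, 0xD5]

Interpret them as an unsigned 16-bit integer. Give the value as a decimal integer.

54598

Little-endian: lowest address holds the least-significant byte.
Reassemble most-significant byte first: D5 46 → 0xD546.
0xD546 = 54598.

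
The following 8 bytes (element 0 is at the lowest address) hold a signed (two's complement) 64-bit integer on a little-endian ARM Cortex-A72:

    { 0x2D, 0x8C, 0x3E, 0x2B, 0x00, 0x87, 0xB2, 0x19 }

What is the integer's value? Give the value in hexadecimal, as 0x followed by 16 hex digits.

0x19B287002B3E8C2D

Little-endian: lowest address holds the least-significant byte.
Reassemble most-significant byte first: 19 B2 87 00 2B 3E 8C 2D → 0x19B287002B3E8C2D.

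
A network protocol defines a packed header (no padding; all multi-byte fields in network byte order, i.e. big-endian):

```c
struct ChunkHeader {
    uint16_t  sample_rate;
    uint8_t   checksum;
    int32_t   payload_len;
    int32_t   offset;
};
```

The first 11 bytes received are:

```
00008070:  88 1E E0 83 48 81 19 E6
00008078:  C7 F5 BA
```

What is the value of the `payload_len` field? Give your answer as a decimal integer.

`payload_len` follows `sample_rate` (2 B), `checksum` (1 B), so it starts at offset 2 + 1 = 3 and occupies 4 bytes.
Bytes at offsets 3..6: 83 48 81 19.
Big-endian: lowest address holds the most-significant byte.
The bytes are already most-significant first: 0x83488119.
Top bit is set, so as a signed 32-bit value this is 0x83488119 − 2^32 = -2092400359.

-2092400359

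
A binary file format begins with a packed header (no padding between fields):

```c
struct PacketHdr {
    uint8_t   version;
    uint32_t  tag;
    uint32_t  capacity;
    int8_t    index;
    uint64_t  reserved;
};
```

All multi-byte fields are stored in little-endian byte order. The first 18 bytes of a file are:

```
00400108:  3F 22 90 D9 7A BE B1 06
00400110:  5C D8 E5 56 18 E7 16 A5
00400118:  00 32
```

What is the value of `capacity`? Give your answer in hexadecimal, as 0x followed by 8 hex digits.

0x5C06B1BE

`capacity` follows `version` (1 B), `tag` (4 B), so it starts at offset 1 + 4 = 5 and occupies 4 bytes.
Bytes at offsets 5..8: BE B1 06 5C.
In little-endian order the low byte comes first in memory.
Reassemble most-significant byte first: 5C 06 B1 BE → 0x5C06B1BE.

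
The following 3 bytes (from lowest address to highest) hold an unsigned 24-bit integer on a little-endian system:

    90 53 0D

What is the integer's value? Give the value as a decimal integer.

873360

Little-endian stores the least-significant byte at the lowest address.
Reassemble most-significant byte first: 0D 53 90 → 0x0D5390.
0x0D5390 = 873360.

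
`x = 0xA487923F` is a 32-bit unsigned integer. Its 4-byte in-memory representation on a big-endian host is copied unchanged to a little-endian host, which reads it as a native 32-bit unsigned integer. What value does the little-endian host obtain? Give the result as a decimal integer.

Stored big-endian, the bytes at ascending addresses are A4 87 92 3F.
Read back as little-endian, the first byte is least significant, giving 0x3F9287A4.
0x3F9287A4 = 1066567588.

1066567588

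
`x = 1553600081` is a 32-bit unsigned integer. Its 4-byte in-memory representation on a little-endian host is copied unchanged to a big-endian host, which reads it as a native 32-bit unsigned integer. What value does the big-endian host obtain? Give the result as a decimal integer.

1359911516

1553600081 in 32-bit hexadecimal is 0x5C9A0E51.
Stored little-endian, the bytes at ascending addresses are 51 0E 9A 5C.
Read back as big-endian, the last byte is least significant, giving 0x510E9A5C.
0x510E9A5C = 1359911516.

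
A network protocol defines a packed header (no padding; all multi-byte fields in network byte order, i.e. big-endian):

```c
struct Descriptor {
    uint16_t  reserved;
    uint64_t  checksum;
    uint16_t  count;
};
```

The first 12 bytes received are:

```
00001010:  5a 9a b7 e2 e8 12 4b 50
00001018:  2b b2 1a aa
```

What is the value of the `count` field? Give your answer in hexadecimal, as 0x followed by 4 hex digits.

`count` follows `reserved` (2 B), `checksum` (8 B), so it starts at offset 2 + 8 = 10 and occupies 2 bytes.
Bytes at offsets 10..11: 1A AA.
Big-endian stores the most-significant byte at the lowest address.
The bytes are already most-significant first: 0x1AAA.

0x1AAA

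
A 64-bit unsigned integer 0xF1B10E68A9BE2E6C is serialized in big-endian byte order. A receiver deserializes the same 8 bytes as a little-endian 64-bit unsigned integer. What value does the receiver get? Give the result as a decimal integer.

7795377639829451249

Stored big-endian, the bytes at ascending addresses are F1 B1 0E 68 A9 BE 2E 6C.
Read back as little-endian, the first byte is least significant, giving 0x6C2EBEA9680EB1F1.
0x6C2EBEA9680EB1F1 = 7795377639829451249.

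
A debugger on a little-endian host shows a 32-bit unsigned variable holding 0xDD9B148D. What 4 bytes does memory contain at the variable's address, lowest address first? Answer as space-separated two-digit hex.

Split into bytes (most-significant first): DD 9B 14 8D.
In little-endian order the low byte comes first in memory.
So at ascending addresses the bytes are 8D 14 9B DD.

8D 14 9B DD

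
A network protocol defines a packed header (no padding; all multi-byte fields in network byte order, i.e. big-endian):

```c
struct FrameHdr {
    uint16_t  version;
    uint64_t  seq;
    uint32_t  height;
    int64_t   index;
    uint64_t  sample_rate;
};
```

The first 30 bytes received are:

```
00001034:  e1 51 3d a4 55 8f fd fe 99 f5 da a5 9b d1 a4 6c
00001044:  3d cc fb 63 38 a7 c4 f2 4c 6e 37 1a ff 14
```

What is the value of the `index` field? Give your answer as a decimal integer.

-6598831403404412761

`index` follows `version` (2 B), `seq` (8 B), `height` (4 B), so it starts at offset 2 + 8 + 4 = 14 and occupies 8 bytes.
Bytes at offsets 14..21: A4 6C 3D CC FB 63 38 A7.
Big-endian: lowest address holds the most-significant byte.
The bytes are already most-significant first: 0xA46C3DCCFB6338A7.
Top bit is set, so as a signed 64-bit value this is 0xA46C3DCCFB6338A7 − 2^64 = -6598831403404412761.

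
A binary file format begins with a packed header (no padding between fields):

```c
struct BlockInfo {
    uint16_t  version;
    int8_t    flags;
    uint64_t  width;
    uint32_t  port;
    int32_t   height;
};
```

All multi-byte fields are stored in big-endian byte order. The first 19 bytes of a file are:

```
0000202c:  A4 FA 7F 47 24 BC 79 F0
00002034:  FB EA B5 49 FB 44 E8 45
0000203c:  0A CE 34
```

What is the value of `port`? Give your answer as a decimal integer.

1241203944

`port` follows `version` (2 B), `flags` (1 B), `width` (8 B), so it starts at offset 2 + 1 + 8 = 11 and occupies 4 bytes.
Bytes at offsets 11..14: 49 FB 44 E8.
Big-endian stores the most-significant byte at the lowest address.
The bytes are already most-significant first: 0x49FB44E8.
0x49FB44E8 = 1241203944.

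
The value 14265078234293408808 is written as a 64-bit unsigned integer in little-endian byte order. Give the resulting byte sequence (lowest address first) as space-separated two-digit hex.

14265078234293408808 in hexadecimal, padded to 64 bits, is 0xC5F7BD1310371428.
Split into bytes (most-significant first): C5 F7 BD 13 10 37 14 28.
Little-endian stores the least-significant byte at the lowest address.
So at ascending addresses the bytes are 28 14 37 10 13 BD F7 C5.

28 14 37 10 13 BD F7 C5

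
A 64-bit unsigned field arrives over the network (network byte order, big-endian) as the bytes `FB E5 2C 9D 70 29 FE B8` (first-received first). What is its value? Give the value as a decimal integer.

Big-endian stores the most-significant byte at the lowest address.
The bytes are already most-significant first: 0xFBE52C9D7029FEB8.
0xFBE52C9D7029FEB8 = 18150962927889940152.

18150962927889940152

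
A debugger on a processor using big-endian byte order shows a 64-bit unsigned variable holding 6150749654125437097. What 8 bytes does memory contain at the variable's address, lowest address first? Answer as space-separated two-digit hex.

55 5B DA 38 EC 80 E0 A9

6150749654125437097 in hexadecimal, padded to 64 bits, is 0x555BDA38EC80E0A9.
Split into bytes (most-significant first): 55 5B DA 38 EC 80 E0 A9.
Big-endian stores the most-significant byte at the lowest address.
So the memory order matches the most-significant-first order: 55 5B DA 38 EC 80 E0 A9.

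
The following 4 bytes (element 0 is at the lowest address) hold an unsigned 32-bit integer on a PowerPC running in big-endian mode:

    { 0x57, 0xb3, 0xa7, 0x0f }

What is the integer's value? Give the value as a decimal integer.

Big-endian: lowest address holds the most-significant byte.
The bytes are already most-significant first: 0x57B3A70F.
0x57B3A70F = 1471391503.

1471391503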